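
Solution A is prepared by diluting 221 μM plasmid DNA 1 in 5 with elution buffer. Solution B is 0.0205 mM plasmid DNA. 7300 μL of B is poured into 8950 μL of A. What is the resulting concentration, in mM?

0.0336 mM

C_A = 221 μM / 5 = 44.2 μM.
C_B = 0.0205 mM = 20.5 μM.
C_mix = (C_A·V_A + C_B·V_B)/(V_A + V_B) = (44.2×8950 + 20.5×7300) / 16250 = 33.6 μM = 0.0336 mM.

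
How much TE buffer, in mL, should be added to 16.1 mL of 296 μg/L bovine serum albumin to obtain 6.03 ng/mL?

6.03 ng/mL = 6.03 μg/L.
V₂ = C₁V₁/C₂ = 296 × 16.1 / 6.03 = 790 mL.
Diluent to add = V₂ − V₁ = 790 − 16.1 = 774 mL.

774 mL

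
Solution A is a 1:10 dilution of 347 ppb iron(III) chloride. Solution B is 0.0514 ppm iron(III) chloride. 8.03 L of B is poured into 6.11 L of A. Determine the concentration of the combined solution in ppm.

0.0442 ppm

C_A = 347 ppb / 10 = 34.7 ppb.
C_B = 0.0514 ppm = 51.4 ppb.
C_mix = (C_A·V_A + C_B·V_B)/(V_A + V_B) = (34.7×6.11 + 51.4×8.03) / 14.14 = 44.2 ppb = 0.0442 ppm.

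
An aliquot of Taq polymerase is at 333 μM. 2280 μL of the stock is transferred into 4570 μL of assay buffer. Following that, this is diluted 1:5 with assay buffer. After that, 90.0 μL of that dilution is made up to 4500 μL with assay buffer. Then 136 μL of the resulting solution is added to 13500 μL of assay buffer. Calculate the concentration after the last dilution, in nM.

4.42 nM

Overall dilution factor = 3.004 × 5 × 50 × 100.3 = 7.53 × 10⁴.
333 μM / 7.53 × 10⁴ = 4.42 × 10⁻³ μM = 4.42 nM.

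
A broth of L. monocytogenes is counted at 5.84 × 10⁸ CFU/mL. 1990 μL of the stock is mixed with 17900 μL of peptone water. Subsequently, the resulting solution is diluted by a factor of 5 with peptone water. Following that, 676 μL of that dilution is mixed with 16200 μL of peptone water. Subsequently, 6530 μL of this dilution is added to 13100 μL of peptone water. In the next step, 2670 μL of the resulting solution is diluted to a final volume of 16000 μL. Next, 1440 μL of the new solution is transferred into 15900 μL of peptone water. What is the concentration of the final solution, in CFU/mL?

2160 CFU/mL

Overall dilution factor = 9.995 × 5 × 24.96 × 3.006 × 5.993 × 12.04 = 2.71 × 10⁵.
5.84 × 10⁸ CFU/mL / 2.71 × 10⁵ = 2160 CFU/mL.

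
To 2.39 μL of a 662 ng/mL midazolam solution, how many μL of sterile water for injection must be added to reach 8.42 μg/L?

8.42 μg/L = 8.42 ng/mL.
V₂ = C₁V₁/C₂ = 662 × 2.39 / 8.42 = 188 μL.
Diluent to add = V₂ − V₁ = 188 − 2.39 = 186 μL.

186 μL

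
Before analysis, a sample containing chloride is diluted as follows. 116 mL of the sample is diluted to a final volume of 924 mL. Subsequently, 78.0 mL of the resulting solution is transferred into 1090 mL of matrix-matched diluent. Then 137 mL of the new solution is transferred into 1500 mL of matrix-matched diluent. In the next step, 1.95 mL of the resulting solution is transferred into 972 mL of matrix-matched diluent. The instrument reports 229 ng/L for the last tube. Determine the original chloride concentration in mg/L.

Overall dilution factor = 7.966 × 14.97 × 11.95 × 499.5 = 7.12 × 10⁵.
Original = 229 ng/L × 7.12 × 10⁵ = 1.63 × 10⁸ ng/L = 163 mg/L.

163 mg/L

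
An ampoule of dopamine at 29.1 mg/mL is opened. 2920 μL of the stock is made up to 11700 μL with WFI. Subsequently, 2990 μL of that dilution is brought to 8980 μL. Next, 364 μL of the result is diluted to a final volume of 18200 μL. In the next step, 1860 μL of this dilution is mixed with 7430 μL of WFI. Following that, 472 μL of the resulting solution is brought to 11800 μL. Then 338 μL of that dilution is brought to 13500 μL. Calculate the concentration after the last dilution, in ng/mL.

9.70 ng/mL

Overall dilution factor = 4.007 × 3.003 × 50 × 4.995 × 25 × 39.94 = 3.00 × 10⁶.
29.1 mg/mL / 3.00 × 10⁶ = 9.70 × 10⁻⁶ mg/mL = 9.70 ng/mL.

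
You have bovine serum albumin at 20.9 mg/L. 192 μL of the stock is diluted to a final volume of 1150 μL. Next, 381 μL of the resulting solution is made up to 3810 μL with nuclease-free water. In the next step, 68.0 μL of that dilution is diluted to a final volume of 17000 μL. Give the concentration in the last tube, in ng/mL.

1.40 ng/mL

Overall dilution factor = 5.990 × 10 × 250 = 1.50 × 10⁴.
20.9 mg/L / 1.50 × 10⁴ = 1.40 × 10⁻³ mg/L = 1.40 ng/mL.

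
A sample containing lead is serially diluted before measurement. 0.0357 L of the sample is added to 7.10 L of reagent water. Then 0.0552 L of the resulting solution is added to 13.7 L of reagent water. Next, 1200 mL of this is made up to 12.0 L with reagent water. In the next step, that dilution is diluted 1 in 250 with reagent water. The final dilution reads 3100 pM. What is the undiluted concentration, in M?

0.386 M

Overall dilution factor = 199.9 × 249.2 × 10 × 250 = 1.25 × 10⁸.
Original = 3100 pM × 1.25 × 10⁸ = 3.86 × 10¹¹ pM = 0.386 M.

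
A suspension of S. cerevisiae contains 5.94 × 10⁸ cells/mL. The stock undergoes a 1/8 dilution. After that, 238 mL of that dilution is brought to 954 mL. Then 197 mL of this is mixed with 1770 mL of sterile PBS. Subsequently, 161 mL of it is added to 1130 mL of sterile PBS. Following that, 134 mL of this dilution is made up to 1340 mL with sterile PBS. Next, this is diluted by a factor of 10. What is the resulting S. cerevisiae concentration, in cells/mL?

Overall dilution factor = 8 × 4.008 × 9.985 × 8.019 × 10 × 10 = 2.57 × 10⁵.
5.94 × 10⁸ cells/mL / 2.57 × 10⁵ = 2310 cells/mL.

2310 cells/mL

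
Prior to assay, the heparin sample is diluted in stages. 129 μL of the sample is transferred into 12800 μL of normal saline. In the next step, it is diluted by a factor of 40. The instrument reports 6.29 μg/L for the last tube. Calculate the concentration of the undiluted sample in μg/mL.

Overall dilution factor = 100.2 × 40 = 4009.
Original = 6.29 μg/L × 4009 = 2.52 × 10⁴ μg/L = 25.2 μg/mL.

25.2 μg/mL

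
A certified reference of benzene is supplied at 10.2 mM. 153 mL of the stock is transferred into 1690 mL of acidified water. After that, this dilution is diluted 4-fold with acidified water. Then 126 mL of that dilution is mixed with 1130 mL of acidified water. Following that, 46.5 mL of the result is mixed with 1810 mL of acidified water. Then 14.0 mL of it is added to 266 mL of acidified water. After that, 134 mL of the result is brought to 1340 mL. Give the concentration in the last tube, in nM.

2.66 nM

Overall dilution factor = 12.05 × 4 × 9.968 × 39.92 × 20 × 10 = 3.84 × 10⁶.
10.2 mM / 3.84 × 10⁶ = 2.66 × 10⁻⁶ mM = 2.66 nM.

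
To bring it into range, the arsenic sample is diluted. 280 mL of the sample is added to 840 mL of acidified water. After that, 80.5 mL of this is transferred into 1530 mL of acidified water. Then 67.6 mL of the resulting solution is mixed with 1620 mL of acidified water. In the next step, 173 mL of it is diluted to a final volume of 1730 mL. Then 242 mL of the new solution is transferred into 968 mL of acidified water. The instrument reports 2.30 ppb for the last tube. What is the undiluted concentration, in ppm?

Overall dilution factor = 4 × 20.01 × 24.96 × 10 × 5 = 9.99 × 10⁴.
Original = 2.30 ppb × 9.99 × 10⁴ = 2.30 × 10⁵ ppb = 230 ppm.

230 ppm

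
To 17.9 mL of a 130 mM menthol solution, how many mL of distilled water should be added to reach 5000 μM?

448 mL

5000 μM = 5.00 mM.
V₂ = C₁V₁/C₂ = 130 × 17.9 / 5.00 = 465 mL.
Diluent to add = V₂ − V₁ = 465 − 17.9 = 448 mL.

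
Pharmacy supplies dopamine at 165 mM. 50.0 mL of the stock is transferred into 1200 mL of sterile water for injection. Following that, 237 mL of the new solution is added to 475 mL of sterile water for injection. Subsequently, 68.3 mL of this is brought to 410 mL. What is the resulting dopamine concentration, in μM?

Overall dilution factor = 25 × 3.004 × 6.003 = 451.
165 mM / 451 = 0.366 mM = 366 μM.

366 μM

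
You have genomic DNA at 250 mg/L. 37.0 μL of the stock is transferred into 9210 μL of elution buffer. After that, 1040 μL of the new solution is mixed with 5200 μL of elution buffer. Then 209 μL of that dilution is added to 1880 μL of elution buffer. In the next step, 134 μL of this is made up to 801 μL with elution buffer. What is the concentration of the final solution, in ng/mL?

2.79 ng/mL

Overall dilution factor = 249.9 × 6 × 9.995 × 5.978 = 8.96 × 10⁴.
250 mg/L / 8.96 × 10⁴ = 2.79 × 10⁻³ mg/L = 2.79 ng/mL.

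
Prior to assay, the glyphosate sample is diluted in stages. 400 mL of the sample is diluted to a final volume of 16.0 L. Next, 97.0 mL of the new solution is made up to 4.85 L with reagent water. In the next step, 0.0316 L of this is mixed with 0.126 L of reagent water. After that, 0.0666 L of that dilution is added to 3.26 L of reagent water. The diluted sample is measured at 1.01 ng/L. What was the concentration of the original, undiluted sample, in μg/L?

503 μg/L

Overall dilution factor = 40 × 50 × 4.987 × 49.95 = 4.98 × 10⁵.
Original = 1.01 ng/L × 4.98 × 10⁵ = 5.03 × 10⁵ ng/L = 503 μg/L.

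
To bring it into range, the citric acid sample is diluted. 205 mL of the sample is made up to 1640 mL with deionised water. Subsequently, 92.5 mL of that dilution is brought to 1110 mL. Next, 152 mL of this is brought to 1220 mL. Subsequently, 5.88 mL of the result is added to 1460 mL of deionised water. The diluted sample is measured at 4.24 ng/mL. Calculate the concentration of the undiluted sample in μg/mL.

Overall dilution factor = 8 × 12 × 8.026 × 249.3 = 1.92 × 10⁵.
Original = 4.24 ng/mL × 1.92 × 10⁵ = 8.14 × 10⁵ ng/mL = 814 μg/mL.

814 μg/mL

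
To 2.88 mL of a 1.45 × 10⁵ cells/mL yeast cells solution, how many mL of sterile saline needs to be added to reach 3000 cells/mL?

V₂ = C₁V₁/C₂ = 1.45 × 10⁵ × 2.88 / 3000 = 139 mL.
Diluent to add = V₂ − V₁ = 139 − 2.88 = 136 mL.

136 mL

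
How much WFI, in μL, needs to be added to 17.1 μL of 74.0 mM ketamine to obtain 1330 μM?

1330 μM = 1.33 mM.
V₂ = C₁V₁/C₂ = 74.0 × 17.1 / 1.33 = 951 μL.
Diluent to add = V₂ − V₁ = 951 − 17.1 = 934 μL.

934 μL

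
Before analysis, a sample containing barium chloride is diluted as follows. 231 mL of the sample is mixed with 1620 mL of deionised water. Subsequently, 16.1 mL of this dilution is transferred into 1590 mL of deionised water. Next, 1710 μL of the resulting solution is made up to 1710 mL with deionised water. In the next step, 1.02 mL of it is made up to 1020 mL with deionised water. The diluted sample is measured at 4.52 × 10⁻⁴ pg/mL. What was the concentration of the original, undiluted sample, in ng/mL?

Overall dilution factor = 8.013 × 99.76 × 1000 × 1000 = 7.99 × 10⁸.
Original = 4.52 × 10⁻⁴ pg/mL × 7.99 × 10⁸ = 3.61 × 10⁵ pg/mL = 361 ng/mL.

361 ng/mL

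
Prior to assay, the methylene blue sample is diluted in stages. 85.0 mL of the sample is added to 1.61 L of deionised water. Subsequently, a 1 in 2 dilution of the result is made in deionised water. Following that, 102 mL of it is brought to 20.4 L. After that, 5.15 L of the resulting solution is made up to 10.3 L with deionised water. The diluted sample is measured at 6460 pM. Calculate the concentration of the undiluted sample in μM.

Overall dilution factor = 19.94 × 2 × 200 × 2 = 1.60 × 10⁴.
Original = 6460 pM × 1.60 × 10⁴ = 1.03 × 10⁸ pM = 103 μM.

103 μM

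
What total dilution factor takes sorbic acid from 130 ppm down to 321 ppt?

Factor = C₀/C_target = 130 ppm / 321 ppt = 4.05 × 10⁵.

4.05 × 10⁵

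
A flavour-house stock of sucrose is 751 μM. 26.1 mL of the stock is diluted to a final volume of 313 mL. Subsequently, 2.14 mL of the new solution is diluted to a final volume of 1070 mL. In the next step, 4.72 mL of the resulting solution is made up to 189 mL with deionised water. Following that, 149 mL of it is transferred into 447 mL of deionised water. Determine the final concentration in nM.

0.782 nM

Overall dilution factor = 11.99 × 500 × 40.04 × 4 = 9.60 × 10⁵.
751 μM / 9.60 × 10⁵ = 7.82 × 10⁻⁴ μM = 0.782 nM.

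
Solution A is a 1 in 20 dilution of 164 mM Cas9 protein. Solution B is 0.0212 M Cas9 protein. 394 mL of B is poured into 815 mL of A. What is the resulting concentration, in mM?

C_A = 164 mM / 20 = 8.20 mM.
C_B = 0.0212 M = 21.2 mM.
C_mix = (C_A·V_A + C_B·V_B)/(V_A + V_B) = (8.20×815 + 21.2×394) / 1209 = 12.4 mM.

12.4 mM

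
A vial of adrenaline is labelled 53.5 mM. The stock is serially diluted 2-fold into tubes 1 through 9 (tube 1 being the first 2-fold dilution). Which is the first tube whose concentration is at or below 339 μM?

tube 8

Tube n has concentration 53.5 mM / 2ⁿ.
Need 2ⁿ ≥ 53.5 mM / 339 μM = 158, so n ≥ 7.30.
First such tube: n = 8.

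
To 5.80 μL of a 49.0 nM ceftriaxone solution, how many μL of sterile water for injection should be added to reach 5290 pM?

5290 pM = 5.29 nM.
V₂ = C₁V₁/C₂ = 49.0 × 5.80 / 5.29 = 53.7 μL.
Diluent to add = V₂ − V₁ = 53.7 − 5.80 = 47.9 μL.

47.9 μL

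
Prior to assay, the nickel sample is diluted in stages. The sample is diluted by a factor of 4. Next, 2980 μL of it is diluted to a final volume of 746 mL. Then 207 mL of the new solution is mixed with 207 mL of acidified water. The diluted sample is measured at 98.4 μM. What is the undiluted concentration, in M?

Overall dilution factor = 4 × 250.3 × 2 = 2003.
Original = 98.4 μM × 2003 = 1.97 × 10⁵ μM = 0.197 M.

0.197 M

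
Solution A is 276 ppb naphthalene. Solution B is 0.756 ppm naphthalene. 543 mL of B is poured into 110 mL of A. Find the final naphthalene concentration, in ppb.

C_B = 0.756 ppm = 756 ppb.
C_mix = (C_A·V_A + C_B·V_B)/(V_A + V_B) = (276×110 + 756×543) / 653.0 = 675 ppb.

675 ppb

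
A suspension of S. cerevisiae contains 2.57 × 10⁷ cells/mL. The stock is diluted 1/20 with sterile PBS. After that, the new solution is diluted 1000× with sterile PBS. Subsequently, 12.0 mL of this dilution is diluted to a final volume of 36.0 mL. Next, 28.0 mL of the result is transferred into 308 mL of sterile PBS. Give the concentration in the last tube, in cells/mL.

Overall dilution factor = 20 × 1000 × 3 × 12 = 7.20 × 10⁵.
2.57 × 10⁷ cells/mL / 7.20 × 10⁵ = 35.7 cells/mL.

35.7 cells/mL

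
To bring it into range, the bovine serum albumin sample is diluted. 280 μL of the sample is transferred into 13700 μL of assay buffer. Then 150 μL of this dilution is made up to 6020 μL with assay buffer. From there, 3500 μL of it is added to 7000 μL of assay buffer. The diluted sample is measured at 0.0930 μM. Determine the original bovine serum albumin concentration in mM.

0.559 mM

Overall dilution factor = 49.93 × 40.13 × 3 = 6011.
Original = 0.0930 μM × 6011 = 559 μM = 0.559 mM.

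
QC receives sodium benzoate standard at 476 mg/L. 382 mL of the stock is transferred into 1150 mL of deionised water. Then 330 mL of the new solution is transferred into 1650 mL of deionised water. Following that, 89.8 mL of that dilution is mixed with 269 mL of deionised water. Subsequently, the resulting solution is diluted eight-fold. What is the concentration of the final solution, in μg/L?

Overall dilution factor = 4.010 × 6 × 3.996 × 8 = 769.
476 mg/L / 769 = 0.619 mg/L = 619 μg/L.

619 μg/L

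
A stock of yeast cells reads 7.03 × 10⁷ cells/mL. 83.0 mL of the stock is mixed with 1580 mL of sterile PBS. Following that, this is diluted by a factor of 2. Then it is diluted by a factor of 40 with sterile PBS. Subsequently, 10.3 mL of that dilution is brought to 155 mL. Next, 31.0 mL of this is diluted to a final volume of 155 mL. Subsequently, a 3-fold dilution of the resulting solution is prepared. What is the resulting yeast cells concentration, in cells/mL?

194 cells/mL

Overall dilution factor = 20.04 × 2 × 40 × 15.05 × 5 × 3 = 3.62 × 10⁵.
7.03 × 10⁷ cells/mL / 3.62 × 10⁵ = 194 cells/mL.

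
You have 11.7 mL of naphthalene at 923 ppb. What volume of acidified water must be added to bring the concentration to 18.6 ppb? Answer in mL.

569 mL

V₂ = C₁V₁/C₂ = 923 × 11.7 / 18.6 = 581 mL.
Diluent to add = V₂ − V₁ = 581 − 11.7 = 569 mL.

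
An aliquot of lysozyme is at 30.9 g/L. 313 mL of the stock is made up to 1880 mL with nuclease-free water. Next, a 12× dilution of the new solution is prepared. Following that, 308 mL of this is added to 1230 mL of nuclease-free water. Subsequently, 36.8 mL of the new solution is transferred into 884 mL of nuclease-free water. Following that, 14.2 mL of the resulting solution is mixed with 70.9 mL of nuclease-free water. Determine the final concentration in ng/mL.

Overall dilution factor = 6.006 × 12 × 4.994 × 25.02 × 5.993 = 5.40 × 10⁴.
30.9 g/L / 5.40 × 10⁴ = 5.73 × 10⁻⁴ g/L = 573 ng/mL.

573 ng/mL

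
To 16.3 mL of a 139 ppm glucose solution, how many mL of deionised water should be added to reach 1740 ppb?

1740 ppb = 1.74 ppm.
V₂ = C₁V₁/C₂ = 139 × 16.3 / 1.74 = 1302 mL.
Diluent to add = V₂ − V₁ = 1302 − 16.3 = 1290 mL.

1290 mL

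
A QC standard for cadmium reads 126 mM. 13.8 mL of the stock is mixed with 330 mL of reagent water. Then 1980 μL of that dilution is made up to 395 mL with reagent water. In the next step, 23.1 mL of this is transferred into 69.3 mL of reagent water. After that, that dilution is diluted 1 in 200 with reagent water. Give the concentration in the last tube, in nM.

31.7 nM

Overall dilution factor = 24.91 × 199.5 × 4 × 200 = 3.98 × 10⁶.
126 mM / 3.98 × 10⁶ = 3.17 × 10⁻⁵ mM = 31.7 nM.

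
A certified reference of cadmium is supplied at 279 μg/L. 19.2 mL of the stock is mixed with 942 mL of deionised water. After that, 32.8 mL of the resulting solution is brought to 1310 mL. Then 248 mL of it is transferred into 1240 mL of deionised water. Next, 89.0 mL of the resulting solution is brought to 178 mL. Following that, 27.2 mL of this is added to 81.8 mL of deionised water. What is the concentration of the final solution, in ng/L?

Overall dilution factor = 50.06 × 39.94 × 6 × 2 × 4.007 = 9.61 × 10⁴.
279 μg/L / 9.61 × 10⁴ = 2.90 × 10⁻³ μg/L = 2.90 ng/L.

2.90 ng/L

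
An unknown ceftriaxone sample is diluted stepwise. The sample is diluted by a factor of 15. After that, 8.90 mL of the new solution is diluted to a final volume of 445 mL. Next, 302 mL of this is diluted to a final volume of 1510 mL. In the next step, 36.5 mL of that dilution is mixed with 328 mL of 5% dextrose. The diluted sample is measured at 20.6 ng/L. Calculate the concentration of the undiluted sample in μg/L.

771 μg/L

Overall dilution factor = 15 × 50 × 5 × 9.986 = 3.74 × 10⁴.
Original = 20.6 ng/L × 3.74 × 10⁴ = 7.71 × 10⁵ ng/L = 771 μg/L.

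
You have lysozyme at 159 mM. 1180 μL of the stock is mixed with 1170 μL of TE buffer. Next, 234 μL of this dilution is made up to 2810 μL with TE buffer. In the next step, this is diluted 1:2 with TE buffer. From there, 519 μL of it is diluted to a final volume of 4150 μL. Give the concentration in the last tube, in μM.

Overall dilution factor = 1.992 × 12.01 × 2 × 7.996 = 382.
159 mM / 382 = 0.416 mM = 416 μM.

416 μM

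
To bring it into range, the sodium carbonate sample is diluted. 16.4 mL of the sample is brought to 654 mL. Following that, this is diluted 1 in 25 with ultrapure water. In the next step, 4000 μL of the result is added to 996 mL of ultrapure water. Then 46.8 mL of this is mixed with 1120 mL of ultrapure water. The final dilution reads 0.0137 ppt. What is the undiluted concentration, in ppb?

85.1 ppb

Overall dilution factor = 39.88 × 25 × 250 × 24.93 = 6.21 × 10⁶.
Original = 0.0137 ppt × 6.21 × 10⁶ = 8.51 × 10⁴ ppt = 85.1 ppb.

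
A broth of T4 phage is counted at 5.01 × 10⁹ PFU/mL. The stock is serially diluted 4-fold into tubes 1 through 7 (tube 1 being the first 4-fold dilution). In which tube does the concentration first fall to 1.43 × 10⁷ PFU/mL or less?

tube 5

Tube n has concentration 5.01 × 10⁹ PFU/mL / 4ⁿ.
Need 4ⁿ ≥ 5.01 × 10⁹ PFU/mL / 1.43 × 10⁷ PFU/mL = 350, so n ≥ 4.23.
First such tube: n = 5.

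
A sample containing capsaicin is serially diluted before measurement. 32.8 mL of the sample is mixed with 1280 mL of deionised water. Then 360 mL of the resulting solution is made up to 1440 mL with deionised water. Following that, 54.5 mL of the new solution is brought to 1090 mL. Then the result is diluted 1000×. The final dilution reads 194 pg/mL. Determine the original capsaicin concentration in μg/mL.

621 μg/mL

Overall dilution factor = 40.02 × 4 × 20 × 1000 = 3.20 × 10⁶.
Original = 194 pg/mL × 3.20 × 10⁶ = 6.21 × 10⁸ pg/mL = 621 μg/mL.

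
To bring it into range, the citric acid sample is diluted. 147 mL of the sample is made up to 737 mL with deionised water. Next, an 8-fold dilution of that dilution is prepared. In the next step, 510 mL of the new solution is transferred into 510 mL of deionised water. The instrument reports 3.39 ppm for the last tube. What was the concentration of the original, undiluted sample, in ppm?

272 ppm

Overall dilution factor = 5.014 × 8 × 2 = 80.2.
Original = 3.39 ppm × 80.2 = 272 ppm.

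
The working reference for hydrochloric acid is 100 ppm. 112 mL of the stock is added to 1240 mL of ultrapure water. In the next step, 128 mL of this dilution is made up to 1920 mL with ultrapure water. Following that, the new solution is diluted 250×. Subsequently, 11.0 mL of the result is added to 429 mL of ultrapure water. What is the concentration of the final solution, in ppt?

Overall dilution factor = 12.07 × 15 × 250 × 40 = 1.81 × 10⁶.
100 ppm / 1.81 × 10⁶ = 5.52 × 10⁻⁵ ppm = 55.2 ppt.

55.2 ppt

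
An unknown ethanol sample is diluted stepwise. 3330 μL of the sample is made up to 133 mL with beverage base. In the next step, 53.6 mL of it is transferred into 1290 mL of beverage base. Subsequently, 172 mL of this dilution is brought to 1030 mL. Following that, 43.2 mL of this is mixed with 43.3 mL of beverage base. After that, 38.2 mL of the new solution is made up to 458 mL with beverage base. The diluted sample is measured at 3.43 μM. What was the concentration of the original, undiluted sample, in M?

0.494 M

Overall dilution factor = 39.94 × 25.07 × 5.988 × 2.002 × 11.99 = 1.44 × 10⁵.
Original = 3.43 μM × 1.44 × 10⁵ = 4.94 × 10⁵ μM = 0.494 M.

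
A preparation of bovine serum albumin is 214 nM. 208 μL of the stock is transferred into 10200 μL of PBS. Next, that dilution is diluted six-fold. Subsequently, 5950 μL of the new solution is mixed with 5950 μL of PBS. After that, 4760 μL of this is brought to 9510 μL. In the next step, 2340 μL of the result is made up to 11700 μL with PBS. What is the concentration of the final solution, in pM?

Overall dilution factor = 50.04 × 6 × 2 × 1.998 × 5 = 5998.
214 nM / 5998 = 0.0357 nM = 35.7 pM.

35.7 pM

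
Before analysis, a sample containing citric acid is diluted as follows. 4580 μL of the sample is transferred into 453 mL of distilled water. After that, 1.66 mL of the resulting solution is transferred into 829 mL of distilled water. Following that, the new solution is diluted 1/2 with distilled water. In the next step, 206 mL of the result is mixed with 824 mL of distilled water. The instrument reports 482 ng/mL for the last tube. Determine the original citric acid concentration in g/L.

241 g/L

Overall dilution factor = 99.91 × 500.4 × 2 × 5 = 5.00 × 10⁵.
Original = 482 ng/mL × 5.00 × 10⁵ = 2.41 × 10⁸ ng/mL = 241 g/L.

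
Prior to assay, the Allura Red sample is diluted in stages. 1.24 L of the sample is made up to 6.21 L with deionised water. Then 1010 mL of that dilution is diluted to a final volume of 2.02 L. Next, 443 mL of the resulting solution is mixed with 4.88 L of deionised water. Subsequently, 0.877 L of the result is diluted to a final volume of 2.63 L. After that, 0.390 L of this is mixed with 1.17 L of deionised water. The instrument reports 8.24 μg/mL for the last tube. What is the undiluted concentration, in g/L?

11.9 g/L

Overall dilution factor = 5.008 × 2 × 12.02 × 2.999 × 4 = 1444.
Original = 8.24 μg/mL × 1444 = 1.19 × 10⁴ μg/mL = 11.9 g/L.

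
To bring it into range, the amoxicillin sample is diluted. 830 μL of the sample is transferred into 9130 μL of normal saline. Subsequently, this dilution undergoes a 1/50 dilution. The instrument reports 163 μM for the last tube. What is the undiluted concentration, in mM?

97.8 mM

Overall dilution factor = 12 × 50 = 600.
Original = 163 μM × 600 = 9.78 × 10⁴ μM = 97.8 mM.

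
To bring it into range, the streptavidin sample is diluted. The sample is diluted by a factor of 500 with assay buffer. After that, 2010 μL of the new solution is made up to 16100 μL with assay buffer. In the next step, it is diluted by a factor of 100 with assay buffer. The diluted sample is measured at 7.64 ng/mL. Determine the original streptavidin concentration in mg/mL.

3.06 mg/mL

Overall dilution factor = 500 × 8.010 × 100 = 4.00 × 10⁵.
Original = 7.64 ng/mL × 4.00 × 10⁵ = 3.06 × 10⁶ ng/mL = 3.06 mg/mL.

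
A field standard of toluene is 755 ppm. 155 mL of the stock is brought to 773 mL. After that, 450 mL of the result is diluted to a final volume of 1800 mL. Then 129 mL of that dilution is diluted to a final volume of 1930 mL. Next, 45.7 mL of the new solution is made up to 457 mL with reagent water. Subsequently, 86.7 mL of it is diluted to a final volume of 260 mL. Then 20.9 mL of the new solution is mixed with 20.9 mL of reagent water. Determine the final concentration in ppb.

42.2 ppb

Overall dilution factor = 4.987 × 4 × 14.96 × 10 × 2.999 × 2 = 1.79 × 10⁴.
755 ppm / 1.79 × 10⁴ = 0.0422 ppm = 42.2 ppb.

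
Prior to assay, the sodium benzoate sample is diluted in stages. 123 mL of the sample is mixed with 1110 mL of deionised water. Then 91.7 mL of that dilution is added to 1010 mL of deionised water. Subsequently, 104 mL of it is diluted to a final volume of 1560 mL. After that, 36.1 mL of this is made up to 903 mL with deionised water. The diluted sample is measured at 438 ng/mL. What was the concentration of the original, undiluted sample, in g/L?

Overall dilution factor = 10.02 × 12.01 × 15 × 25.01 = 4.52 × 10⁴.
Original = 438 ng/mL × 4.52 × 10⁴ = 1.98 × 10⁷ ng/mL = 19.8 g/L.

19.8 g/L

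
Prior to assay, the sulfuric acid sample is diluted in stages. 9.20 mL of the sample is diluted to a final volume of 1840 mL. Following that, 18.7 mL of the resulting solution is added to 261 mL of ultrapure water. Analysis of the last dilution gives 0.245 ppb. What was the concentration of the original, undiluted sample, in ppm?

Overall dilution factor = 200 × 14.96 = 2991.
Original = 0.245 ppb × 2991 = 733 ppb = 0.733 ppm.

0.733 ppm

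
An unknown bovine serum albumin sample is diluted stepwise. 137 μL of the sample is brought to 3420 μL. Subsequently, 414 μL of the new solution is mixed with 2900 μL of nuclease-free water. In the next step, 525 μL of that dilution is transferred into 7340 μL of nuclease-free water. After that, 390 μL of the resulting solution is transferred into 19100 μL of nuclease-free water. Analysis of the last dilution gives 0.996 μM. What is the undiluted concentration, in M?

0.149 M

Overall dilution factor = 24.96 × 8.005 × 14.98 × 49.97 = 1.50 × 10⁵.
Original = 0.996 μM × 1.50 × 10⁵ = 1.49 × 10⁵ μM = 0.149 M.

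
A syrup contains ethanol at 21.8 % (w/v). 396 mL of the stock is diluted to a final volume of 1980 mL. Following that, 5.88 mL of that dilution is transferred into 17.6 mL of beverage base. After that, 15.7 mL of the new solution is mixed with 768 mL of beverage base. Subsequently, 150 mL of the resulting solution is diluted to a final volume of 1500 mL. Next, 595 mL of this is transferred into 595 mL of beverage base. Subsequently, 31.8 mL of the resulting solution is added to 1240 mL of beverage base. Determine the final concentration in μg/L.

Overall dilution factor = 5 × 3.993 × 49.92 × 10 × 2 × 39.99 = 7.97 × 10⁵.
21.8 % (w/v) / 7.97 × 10⁵ = 2.73 × 10⁻⁵ % (w/v) = 273 μg/L.

273 μg/L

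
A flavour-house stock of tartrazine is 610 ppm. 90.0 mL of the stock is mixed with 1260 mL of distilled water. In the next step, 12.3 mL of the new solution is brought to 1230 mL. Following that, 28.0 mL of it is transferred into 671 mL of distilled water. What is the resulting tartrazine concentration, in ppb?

16.3 ppb

Overall dilution factor = 15 × 100 × 24.96 = 3.74 × 10⁴.
610 ppm / 3.74 × 10⁴ = 0.0163 ppm = 16.3 ppb.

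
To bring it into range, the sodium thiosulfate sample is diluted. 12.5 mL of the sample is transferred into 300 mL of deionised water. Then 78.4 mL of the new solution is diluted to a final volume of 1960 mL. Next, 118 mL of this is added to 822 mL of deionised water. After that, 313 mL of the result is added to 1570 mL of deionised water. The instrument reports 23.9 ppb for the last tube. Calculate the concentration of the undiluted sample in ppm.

Overall dilution factor = 25 × 25 × 7.966 × 6.016 = 3.00 × 10⁴.
Original = 23.9 ppb × 3.00 × 10⁴ = 7.16 × 10⁵ ppb = 716 ppm.

716 ppm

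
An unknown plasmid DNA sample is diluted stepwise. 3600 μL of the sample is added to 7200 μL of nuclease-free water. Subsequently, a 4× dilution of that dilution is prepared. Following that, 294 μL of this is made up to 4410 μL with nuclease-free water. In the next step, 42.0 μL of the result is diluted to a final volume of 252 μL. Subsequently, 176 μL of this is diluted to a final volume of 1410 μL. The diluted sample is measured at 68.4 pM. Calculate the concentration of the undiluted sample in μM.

Overall dilution factor = 3 × 4 × 15 × 6 × 8.011 = 8652.
Original = 68.4 pM × 8652 = 5.92 × 10⁵ pM = 0.592 μM.

0.592 μM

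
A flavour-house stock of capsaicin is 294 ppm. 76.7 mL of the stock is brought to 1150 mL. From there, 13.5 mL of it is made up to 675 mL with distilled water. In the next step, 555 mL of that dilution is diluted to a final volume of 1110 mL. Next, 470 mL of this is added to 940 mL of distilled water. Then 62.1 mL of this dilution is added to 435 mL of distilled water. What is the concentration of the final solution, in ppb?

8.17 ppb

Overall dilution factor = 14.99 × 50 × 2 × 3 × 8.005 = 3.60 × 10⁴.
294 ppm / 3.60 × 10⁴ = 8.17 × 10⁻³ ppm = 8.17 ppb.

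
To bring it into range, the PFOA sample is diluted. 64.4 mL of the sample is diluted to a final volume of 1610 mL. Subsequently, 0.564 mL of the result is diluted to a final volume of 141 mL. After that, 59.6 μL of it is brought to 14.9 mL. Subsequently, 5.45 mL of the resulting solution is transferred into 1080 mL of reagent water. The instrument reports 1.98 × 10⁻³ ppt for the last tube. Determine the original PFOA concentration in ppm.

0.616 ppm

Overall dilution factor = 25 × 250 × 250 × 199.2 = 3.11 × 10⁸.
Original = 1.98 × 10⁻³ ppt × 3.11 × 10⁸ = 6.16 × 10⁵ ppt = 0.616 ppm.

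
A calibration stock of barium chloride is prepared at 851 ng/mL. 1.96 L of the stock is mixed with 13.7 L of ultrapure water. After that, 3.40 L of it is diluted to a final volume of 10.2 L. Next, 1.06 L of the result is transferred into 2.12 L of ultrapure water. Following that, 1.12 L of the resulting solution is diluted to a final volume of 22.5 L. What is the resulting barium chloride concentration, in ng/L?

589 ng/L

Overall dilution factor = 7.990 × 3 × 3 × 20.09 = 1445.
851 ng/mL / 1445 = 0.589 ng/mL = 589 ng/L.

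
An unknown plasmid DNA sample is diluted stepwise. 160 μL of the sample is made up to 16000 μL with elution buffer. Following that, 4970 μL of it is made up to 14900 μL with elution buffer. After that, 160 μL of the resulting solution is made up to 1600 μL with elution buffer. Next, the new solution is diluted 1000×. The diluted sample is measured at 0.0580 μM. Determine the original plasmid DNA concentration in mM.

Overall dilution factor = 100 × 2.998 × 10 × 1000 = 3.00 × 10⁶.
Original = 0.0580 μM × 3.00 × 10⁶ = 1.74 × 10⁵ μM = 174 mM.

174 mM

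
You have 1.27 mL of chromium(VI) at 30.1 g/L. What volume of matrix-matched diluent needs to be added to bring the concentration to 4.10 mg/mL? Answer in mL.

4.10 mg/mL = 4.10 g/L.
V₂ = C₁V₁/C₂ = 30.1 × 1.27 / 4.10 = 9.32 mL.
Diluent to add = V₂ − V₁ = 9.32 − 1.27 = 8.05 mL.

8.05 mL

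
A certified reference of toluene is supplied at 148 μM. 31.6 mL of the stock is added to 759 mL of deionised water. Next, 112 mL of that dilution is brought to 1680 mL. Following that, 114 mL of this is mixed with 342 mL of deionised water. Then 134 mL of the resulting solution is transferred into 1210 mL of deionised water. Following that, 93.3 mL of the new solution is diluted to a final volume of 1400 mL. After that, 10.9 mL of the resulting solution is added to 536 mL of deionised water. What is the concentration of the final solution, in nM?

Overall dilution factor = 25.02 × 15 × 4 × 10.03 × 15.01 × 50.17 = 1.13 × 10⁷.
148 μM / 1.13 × 10⁷ = 1.31 × 10⁻⁵ μM = 0.0131 nM.

0.0131 nM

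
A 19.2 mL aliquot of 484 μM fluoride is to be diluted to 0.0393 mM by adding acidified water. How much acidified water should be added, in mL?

217 mL

0.0393 mM = 39.3 μM.
V₂ = C₁V₁/C₂ = 484 × 19.2 / 39.3 = 236 mL.
Diluent to add = V₂ − V₁ = 236 − 19.2 = 217 mL.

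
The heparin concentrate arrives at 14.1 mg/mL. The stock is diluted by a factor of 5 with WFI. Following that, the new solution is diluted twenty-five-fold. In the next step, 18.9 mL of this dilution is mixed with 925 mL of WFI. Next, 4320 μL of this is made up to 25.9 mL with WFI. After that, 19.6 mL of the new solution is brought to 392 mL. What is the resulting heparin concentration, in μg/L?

Overall dilution factor = 5 × 25 × 49.94 × 5.995 × 20 = 7.49 × 10⁵.
14.1 mg/mL / 7.49 × 10⁵ = 1.88 × 10⁻⁵ mg/mL = 18.8 μg/L.

18.8 μg/L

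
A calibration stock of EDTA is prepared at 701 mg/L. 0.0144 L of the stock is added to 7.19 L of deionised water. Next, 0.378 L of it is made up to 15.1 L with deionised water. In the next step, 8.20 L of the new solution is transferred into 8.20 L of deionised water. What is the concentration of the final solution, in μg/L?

17.5 μg/L

Overall dilution factor = 500.3 × 39.95 × 2 = 4.00 × 10⁴.
701 mg/L / 4.00 × 10⁴ = 0.0175 mg/L = 17.5 μg/L.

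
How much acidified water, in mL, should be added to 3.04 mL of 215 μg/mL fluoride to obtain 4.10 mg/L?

4.10 mg/L = 4.10 μg/mL.
V₂ = C₁V₁/C₂ = 215 × 3.04 / 4.10 = 159 mL.
Diluent to add = V₂ − V₁ = 159 − 3.04 = 156 mL.

156 mL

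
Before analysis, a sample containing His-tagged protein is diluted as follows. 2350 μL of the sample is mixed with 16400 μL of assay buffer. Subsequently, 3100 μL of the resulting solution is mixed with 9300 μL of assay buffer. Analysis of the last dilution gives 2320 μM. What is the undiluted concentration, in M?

0.0740 M

Overall dilution factor = 7.979 × 4 = 31.9.
Original = 2320 μM × 31.9 = 7.40 × 10⁴ μM = 0.0740 M.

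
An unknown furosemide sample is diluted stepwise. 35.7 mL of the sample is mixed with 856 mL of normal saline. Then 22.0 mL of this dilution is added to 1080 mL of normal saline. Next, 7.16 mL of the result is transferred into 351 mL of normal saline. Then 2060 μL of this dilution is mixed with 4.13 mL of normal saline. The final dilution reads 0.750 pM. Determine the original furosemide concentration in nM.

141 nM

Overall dilution factor = 24.98 × 50.09 × 50.02 × 3.005 = 1.88 × 10⁵.
Original = 0.750 pM × 1.88 × 10⁵ = 1.41 × 10⁵ pM = 141 nM.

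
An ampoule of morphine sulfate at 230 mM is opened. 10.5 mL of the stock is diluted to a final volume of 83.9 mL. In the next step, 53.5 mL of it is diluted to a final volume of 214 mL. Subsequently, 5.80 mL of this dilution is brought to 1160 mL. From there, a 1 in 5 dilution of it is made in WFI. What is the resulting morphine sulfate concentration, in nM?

7200 nM

Overall dilution factor = 7.990 × 4 × 200 × 5 = 3.20 × 10⁴.
230 mM / 3.20 × 10⁴ = 7.20 × 10⁻³ mM = 7200 nM.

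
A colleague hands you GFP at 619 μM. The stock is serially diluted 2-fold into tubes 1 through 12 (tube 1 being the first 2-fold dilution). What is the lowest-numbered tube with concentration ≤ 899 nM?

tube 10

Tube n has concentration 619 μM / 2ⁿ.
Need 2ⁿ ≥ 619 μM / 899 nM = 689, so n ≥ 9.43.
First such tube: n = 10.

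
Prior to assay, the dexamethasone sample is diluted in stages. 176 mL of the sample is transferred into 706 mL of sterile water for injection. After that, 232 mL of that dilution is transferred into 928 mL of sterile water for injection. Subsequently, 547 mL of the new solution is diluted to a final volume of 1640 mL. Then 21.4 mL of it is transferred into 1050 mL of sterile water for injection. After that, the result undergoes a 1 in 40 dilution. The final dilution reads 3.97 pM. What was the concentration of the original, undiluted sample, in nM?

597 nM

Overall dilution factor = 5.011 × 5 × 2.998 × 50.07 × 40 = 1.50 × 10⁵.
Original = 3.97 pM × 1.50 × 10⁵ = 5.97 × 10⁵ pM = 597 nM.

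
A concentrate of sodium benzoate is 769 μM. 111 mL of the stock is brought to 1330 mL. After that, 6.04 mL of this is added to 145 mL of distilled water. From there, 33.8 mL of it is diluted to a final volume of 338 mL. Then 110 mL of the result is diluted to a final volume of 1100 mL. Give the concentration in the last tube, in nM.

25.7 nM

Overall dilution factor = 11.98 × 25.01 × 10 × 10 = 3.00 × 10⁴.
769 μM / 3.00 × 10⁴ = 0.0257 μM = 25.7 nM.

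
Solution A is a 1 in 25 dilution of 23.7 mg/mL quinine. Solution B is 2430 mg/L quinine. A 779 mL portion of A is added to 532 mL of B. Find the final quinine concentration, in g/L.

C_A = 23.7 mg/mL / 25 = 0.948 mg/mL.
C_B = 2430 mg/L = 2.43 mg/mL.
C_mix = (C_A·V_A + C_B·V_B)/(V_A + V_B) = (0.948×779 + 2.43×532) / 1311 = 1.55 mg/mL = 1.55 g/L.

1.55 g/L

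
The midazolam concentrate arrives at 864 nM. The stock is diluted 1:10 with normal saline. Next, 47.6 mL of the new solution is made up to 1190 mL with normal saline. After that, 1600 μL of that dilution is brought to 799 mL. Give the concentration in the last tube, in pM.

Overall dilution factor = 10 × 25 × 499.4 = 1.25 × 10⁵.
864 nM / 1.25 × 10⁵ = 6.92 × 10⁻³ nM = 6.92 pM.

6.92 pM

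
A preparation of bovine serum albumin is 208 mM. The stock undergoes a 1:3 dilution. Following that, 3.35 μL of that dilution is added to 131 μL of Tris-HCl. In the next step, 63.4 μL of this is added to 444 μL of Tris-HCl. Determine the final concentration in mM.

Overall dilution factor = 3 × 40.10 × 8.003 = 963.
208 mM / 963 = 0.216 mM.

0.216 mM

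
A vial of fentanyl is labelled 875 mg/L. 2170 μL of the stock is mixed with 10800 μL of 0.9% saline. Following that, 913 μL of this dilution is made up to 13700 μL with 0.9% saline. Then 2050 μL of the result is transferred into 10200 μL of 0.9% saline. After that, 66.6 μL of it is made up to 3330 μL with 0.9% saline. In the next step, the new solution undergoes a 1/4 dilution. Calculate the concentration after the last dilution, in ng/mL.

8.16 ng/mL

Overall dilution factor = 5.977 × 15.01 × 5.976 × 50 × 4 = 1.07 × 10⁵.
875 mg/L / 1.07 × 10⁵ = 8.16 × 10⁻³ mg/L = 8.16 ng/mL.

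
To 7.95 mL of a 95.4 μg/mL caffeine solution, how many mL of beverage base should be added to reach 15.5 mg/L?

41.0 mL

15.5 mg/L = 15.5 μg/mL.
V₂ = C₁V₁/C₂ = 95.4 × 7.95 / 15.5 = 48.9 mL.
Diluent to add = V₂ − V₁ = 48.9 − 7.95 = 41.0 mL.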